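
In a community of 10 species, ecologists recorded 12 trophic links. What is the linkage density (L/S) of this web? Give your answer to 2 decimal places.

L/S = 1.20

There are L = 12 links among S = 10 species.
L/S = 12/10 = 1.2000 ≈ 1.20.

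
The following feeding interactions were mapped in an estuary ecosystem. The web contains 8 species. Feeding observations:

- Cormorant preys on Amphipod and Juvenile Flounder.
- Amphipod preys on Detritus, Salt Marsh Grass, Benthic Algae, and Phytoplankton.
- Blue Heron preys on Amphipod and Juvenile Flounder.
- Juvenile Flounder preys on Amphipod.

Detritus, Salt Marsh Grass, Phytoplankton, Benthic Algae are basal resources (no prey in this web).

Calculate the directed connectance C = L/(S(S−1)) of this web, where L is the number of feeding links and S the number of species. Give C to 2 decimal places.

C = 0.16

The web has S = 8 species and L = 9 feeding links.
C = L / (S(S−1)) = 9 / 56 = 0.1607 ≈ 0.16.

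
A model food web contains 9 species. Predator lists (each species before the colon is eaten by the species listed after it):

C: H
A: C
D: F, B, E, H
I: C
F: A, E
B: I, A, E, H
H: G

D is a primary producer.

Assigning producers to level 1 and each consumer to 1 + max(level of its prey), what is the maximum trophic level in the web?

Producers (level 1): D.
D → B → I → C → H → G gives G level 6.
No species has a prey at level 6, so no species reaches level 7.

6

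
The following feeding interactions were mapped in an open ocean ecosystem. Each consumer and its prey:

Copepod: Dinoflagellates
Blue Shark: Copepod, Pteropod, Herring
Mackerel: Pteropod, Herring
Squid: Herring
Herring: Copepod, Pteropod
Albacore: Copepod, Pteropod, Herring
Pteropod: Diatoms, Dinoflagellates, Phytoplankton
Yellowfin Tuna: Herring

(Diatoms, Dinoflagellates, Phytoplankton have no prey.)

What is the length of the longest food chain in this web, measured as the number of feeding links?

One longest chain: Dinoflagellates → Copepod → Herring → Squid.
It has 4 species and 3 links.

3 links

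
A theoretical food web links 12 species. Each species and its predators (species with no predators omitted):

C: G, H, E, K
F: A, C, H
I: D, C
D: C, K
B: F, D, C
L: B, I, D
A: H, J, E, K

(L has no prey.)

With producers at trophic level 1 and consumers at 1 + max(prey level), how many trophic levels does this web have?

Producers (level 1): L.
L → B → F → C → G gives G level 5.
No species has a prey at level 5, so no species reaches level 6.

5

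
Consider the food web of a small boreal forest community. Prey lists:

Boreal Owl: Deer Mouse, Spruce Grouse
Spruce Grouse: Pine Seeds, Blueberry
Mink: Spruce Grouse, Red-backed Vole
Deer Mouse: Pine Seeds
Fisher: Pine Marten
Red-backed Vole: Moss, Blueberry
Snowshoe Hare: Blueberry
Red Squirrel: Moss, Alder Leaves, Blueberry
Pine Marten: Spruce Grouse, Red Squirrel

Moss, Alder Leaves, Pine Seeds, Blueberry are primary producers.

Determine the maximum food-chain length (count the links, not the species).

One longest chain: Pine Seeds → Spruce Grouse → Pine Marten → Fisher.
It has 4 species and 3 links.

3 links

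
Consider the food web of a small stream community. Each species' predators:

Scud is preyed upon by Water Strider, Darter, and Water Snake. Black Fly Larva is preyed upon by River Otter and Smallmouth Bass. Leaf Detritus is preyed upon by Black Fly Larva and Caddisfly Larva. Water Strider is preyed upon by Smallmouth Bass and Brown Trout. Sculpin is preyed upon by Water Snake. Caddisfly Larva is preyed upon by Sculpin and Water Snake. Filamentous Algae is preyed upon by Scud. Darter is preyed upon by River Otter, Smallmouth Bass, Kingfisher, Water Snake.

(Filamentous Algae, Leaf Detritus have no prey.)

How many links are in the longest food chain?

One longest chain: Filamentous Algae → Scud → Darter → Water Snake.
It has 4 species and 3 links.

3 links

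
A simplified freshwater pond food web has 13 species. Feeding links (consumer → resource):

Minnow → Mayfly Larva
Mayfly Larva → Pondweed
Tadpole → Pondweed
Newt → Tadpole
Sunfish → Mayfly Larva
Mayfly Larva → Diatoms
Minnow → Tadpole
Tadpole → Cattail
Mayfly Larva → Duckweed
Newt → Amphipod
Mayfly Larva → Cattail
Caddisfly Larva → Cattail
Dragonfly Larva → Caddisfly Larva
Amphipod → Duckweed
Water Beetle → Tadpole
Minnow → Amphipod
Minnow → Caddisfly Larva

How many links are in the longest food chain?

One longest chain: Cattail → Caddisfly Larva → Dragonfly Larva.
It has 3 species and 2 links.

2 links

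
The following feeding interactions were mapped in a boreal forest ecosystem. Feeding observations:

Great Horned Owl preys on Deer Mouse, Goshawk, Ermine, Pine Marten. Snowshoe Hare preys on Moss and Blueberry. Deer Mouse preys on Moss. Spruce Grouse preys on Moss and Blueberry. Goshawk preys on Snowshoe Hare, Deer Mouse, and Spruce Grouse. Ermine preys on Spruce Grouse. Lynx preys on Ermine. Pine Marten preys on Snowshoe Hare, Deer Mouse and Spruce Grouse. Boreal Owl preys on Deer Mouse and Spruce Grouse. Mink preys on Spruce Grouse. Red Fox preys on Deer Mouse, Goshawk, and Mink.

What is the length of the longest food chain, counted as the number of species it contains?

4 species

One longest chain: Moss → Spruce Grouse → Ermine → Lynx.
It has 4 species and 3 links.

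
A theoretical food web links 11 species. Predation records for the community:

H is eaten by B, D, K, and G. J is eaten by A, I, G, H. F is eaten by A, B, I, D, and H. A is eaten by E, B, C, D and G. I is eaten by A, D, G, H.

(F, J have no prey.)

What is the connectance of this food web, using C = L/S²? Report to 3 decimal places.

The web has S = 11 species and L = 22 feeding links.
C = L / S² = 22 / 121 = 0.1818 ≈ 0.182.

C = 0.182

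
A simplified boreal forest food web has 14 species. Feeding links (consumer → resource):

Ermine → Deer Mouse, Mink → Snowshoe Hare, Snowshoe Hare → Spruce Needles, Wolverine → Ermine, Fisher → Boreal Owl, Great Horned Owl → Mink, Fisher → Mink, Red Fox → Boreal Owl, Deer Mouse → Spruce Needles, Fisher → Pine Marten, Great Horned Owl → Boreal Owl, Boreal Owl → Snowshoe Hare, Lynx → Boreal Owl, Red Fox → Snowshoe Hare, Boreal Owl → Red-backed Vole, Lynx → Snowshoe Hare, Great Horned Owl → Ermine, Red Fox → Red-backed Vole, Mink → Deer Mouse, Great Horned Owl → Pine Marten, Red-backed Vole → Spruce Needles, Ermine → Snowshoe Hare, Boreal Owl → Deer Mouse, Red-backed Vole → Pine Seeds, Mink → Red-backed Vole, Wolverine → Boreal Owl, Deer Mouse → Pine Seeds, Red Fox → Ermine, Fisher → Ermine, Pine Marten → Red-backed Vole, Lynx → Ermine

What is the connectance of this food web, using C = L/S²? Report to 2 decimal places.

The web has S = 14 species and L = 31 feeding links.
C = L / S² = 31 / 196 = 0.1582 ≈ 0.16.

C = 0.16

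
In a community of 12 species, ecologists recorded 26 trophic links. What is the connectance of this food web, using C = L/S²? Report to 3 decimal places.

The web has S = 12 species and L = 26 feeding links.
C = L / S² = 26 / 144 = 0.1806 ≈ 0.181.

C = 0.181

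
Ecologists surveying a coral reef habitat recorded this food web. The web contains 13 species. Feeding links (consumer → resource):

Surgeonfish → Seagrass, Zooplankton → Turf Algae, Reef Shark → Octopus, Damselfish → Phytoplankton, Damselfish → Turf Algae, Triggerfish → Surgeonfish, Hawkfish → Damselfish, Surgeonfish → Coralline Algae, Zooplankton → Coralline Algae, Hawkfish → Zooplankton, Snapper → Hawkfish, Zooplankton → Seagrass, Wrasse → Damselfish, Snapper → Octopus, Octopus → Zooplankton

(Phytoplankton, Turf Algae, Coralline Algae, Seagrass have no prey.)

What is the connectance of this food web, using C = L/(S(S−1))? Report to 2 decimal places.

The web has S = 13 species and L = 15 feeding links.
C = L / (S(S−1)) = 15 / 156 = 0.0962 ≈ 0.10.

C = 0.10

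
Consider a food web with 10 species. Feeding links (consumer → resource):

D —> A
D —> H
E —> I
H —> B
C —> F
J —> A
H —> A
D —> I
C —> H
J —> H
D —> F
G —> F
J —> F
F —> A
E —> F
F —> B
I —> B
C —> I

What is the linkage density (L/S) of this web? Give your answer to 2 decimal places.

There are L = 18 links among S = 10 species.
L/S = 18/10 = 1.8000 ≈ 1.80.

L/S = 1.80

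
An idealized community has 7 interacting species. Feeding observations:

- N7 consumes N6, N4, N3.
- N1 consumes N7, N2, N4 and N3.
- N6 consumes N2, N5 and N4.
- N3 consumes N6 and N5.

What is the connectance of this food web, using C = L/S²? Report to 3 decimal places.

C = 0.245

The web has S = 7 species and L = 12 feeding links.
C = L / S² = 12 / 49 = 0.2449 ≈ 0.245.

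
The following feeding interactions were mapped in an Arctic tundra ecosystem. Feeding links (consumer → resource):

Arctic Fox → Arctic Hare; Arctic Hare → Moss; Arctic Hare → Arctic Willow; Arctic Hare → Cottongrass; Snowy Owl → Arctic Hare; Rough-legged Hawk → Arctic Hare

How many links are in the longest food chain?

One longest chain: Moss → Arctic Hare → Rough-legged Hawk.
It has 3 species and 2 links.

2 links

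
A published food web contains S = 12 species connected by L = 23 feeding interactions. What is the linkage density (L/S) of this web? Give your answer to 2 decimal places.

There are L = 23 links among S = 12 species.
L/S = 23/12 = 1.9167 ≈ 1.92.

L/S = 1.92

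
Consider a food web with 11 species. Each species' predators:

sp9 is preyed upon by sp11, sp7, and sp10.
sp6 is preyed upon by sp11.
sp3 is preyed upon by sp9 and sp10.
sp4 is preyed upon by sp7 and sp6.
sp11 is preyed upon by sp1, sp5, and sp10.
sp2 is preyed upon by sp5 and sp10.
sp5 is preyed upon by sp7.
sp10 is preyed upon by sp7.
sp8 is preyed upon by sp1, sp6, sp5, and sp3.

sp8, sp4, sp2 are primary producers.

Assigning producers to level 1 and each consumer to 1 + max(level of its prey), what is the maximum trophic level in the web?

Producers (level 1): sp8, sp4, sp2.
sp8 → sp3 → sp9 → sp11 → sp10 → sp7 gives sp7 level 6.
No species has a prey at level 6, so no species reaches level 7.

6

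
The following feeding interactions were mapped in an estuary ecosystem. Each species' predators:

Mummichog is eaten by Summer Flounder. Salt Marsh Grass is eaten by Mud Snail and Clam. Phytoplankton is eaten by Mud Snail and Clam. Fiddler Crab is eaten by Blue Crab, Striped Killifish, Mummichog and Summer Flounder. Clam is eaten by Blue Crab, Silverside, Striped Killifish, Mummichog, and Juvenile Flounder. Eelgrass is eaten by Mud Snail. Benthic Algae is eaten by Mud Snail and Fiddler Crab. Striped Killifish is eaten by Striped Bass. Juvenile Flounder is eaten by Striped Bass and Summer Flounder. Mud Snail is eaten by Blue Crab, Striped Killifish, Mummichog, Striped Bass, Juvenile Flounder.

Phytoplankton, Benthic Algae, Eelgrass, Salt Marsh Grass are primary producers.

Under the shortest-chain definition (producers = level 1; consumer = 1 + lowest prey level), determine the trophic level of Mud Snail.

Phytoplankton is a producer → level 1.
Mud Snail eats Phytoplankton → level 2.

Trophic level 2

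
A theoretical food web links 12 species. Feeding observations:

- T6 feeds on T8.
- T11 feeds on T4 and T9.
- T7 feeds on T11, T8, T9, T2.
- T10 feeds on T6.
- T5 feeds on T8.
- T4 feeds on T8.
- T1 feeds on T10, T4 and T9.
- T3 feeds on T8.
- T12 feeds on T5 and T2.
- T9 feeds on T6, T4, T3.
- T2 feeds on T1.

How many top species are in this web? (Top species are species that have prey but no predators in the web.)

2

Top species (has prey, but nothing eats it): T7, T12.
Count: 2.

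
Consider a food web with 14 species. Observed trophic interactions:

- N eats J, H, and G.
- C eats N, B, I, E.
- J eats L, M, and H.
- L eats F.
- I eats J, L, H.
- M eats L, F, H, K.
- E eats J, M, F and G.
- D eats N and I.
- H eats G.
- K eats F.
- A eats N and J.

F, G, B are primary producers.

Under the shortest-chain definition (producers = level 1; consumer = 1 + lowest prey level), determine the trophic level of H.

G is a producer → level 1.
H eats G → level 2.

Trophic level 2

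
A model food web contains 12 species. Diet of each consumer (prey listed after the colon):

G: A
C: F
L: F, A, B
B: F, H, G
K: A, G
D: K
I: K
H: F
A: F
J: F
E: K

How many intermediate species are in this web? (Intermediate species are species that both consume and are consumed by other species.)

Intermediate species (has both prey and predators): A, H, G, K, B.
Count: 5.

5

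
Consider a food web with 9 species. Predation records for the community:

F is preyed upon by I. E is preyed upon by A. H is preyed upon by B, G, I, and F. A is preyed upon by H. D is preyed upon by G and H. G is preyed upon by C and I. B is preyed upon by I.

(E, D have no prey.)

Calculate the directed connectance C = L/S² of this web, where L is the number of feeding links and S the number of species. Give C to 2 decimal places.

C = 0.15

The web has S = 9 species and L = 12 feeding links.
C = L / S² = 12 / 81 = 0.1481 ≈ 0.15.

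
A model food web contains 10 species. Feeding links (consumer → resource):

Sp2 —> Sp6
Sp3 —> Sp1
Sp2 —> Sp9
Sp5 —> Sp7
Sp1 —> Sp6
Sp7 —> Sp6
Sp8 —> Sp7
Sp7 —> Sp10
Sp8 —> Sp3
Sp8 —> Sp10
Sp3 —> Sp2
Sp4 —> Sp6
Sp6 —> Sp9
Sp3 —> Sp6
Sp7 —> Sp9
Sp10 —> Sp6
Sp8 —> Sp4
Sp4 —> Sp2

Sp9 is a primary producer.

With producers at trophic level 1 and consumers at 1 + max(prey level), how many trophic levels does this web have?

5

Producers (level 1): Sp9.
Sp9 → Sp6 → Sp10 → Sp7 → Sp8 gives Sp8 level 5.
No species has a prey at level 5, so no species reaches level 6.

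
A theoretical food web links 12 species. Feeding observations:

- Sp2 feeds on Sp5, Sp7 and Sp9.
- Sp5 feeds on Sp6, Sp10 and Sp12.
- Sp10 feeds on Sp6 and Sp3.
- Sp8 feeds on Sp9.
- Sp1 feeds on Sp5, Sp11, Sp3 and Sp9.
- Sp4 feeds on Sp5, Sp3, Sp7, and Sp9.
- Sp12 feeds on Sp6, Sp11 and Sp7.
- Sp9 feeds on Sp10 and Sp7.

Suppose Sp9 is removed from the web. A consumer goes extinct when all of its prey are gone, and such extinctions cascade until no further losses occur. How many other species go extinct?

1

Remove Sp9.
Round 1: Sp8 (all prey gone) → extinct.
No further losses. Total secondary extinctions: 1.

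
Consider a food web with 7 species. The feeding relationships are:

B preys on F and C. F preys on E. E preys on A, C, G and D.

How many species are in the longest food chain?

4 species

One longest chain: A → E → F → B.
It has 4 species and 3 links.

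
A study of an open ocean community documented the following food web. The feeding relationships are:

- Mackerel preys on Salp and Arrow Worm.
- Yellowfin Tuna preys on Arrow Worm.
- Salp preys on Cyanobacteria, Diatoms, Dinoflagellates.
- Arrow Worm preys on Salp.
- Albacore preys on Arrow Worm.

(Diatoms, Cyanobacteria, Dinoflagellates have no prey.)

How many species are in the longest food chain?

4 species

One longest chain: Diatoms → Salp → Arrow Worm → Mackerel.
It has 4 species and 3 links.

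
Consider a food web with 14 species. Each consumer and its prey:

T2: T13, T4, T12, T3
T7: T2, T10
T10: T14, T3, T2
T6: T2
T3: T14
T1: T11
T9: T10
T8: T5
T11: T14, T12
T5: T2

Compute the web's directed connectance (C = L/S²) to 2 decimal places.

C = 0.09

The web has S = 14 species and L = 17 feeding links.
C = L / S² = 17 / 196 = 0.0867 ≈ 0.09.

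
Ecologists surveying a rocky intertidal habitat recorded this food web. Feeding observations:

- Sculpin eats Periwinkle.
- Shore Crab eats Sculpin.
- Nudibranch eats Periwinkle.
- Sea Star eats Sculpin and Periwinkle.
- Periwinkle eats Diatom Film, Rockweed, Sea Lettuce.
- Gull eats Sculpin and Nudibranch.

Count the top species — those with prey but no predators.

3

Top species (has prey, but nothing eats it): Gull, Shore Crab, Sea Star.
Count: 3.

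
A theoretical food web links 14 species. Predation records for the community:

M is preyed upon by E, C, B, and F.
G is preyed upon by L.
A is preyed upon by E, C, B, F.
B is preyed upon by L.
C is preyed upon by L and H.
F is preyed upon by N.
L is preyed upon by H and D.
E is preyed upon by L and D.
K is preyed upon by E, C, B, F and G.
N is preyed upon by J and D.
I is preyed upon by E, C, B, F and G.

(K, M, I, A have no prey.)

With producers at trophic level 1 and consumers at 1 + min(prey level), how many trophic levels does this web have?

4

Producers (level 1): K, M, I, A.
Following each consumer down to its lowest-level prey: K → F → N → J (levels 1 through 4).
All prey of J (N 3) are at level 3 or above, so J is at level 1 + 3 = 4.
Every consumer has at least one prey at level 3 or below, so none exceeds level 4.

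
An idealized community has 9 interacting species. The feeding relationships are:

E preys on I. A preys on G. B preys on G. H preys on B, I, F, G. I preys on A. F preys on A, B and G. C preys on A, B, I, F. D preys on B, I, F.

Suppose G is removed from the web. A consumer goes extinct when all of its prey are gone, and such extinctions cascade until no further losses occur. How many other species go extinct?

8

Remove G.
Round 1: A (all prey gone), B (all prey gone) → extinct.
Round 2: F (all prey gone), I (all prey gone) → extinct.
Round 3: D (all prey gone), E (all prey gone), H (all prey gone), C (all prey gone) → extinct.
No further losses. Total secondary extinctions: 8.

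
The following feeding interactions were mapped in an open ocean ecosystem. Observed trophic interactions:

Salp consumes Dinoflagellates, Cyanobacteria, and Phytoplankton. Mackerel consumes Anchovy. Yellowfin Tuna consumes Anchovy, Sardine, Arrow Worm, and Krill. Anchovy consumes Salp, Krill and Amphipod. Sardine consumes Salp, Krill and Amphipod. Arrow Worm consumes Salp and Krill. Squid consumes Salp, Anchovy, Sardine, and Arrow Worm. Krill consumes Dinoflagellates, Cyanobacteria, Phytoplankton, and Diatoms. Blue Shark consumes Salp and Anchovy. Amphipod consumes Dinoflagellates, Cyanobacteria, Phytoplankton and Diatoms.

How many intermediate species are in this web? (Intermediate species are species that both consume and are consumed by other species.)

6

Intermediate species (has both prey and predators): Salp, Krill, Amphipod, Sardine, Arrow Worm, Anchovy.
Count: 6.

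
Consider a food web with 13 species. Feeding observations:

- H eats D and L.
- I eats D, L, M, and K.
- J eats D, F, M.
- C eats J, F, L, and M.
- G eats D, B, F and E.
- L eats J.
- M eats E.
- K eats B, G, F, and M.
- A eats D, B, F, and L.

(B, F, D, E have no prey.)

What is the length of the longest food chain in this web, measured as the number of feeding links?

One longest chain: E → M → J → L → H.
It has 5 species and 4 links.

4 links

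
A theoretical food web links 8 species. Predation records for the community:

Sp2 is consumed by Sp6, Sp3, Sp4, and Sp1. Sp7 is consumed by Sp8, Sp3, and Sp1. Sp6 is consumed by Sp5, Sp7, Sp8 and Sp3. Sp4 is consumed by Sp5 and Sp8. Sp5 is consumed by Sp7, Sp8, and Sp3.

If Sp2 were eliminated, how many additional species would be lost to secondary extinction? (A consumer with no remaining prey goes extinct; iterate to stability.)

7

Remove Sp2.
Round 1: Sp4 (all prey gone), Sp6 (all prey gone) → extinct.
Round 2: Sp5 (all prey gone) → extinct.
Round 3: Sp7 (all prey gone) → extinct.
Round 4: Sp8 (all prey gone), Sp1 (all prey gone), Sp3 (all prey gone) → extinct.
No further losses. Total secondary extinctions: 7.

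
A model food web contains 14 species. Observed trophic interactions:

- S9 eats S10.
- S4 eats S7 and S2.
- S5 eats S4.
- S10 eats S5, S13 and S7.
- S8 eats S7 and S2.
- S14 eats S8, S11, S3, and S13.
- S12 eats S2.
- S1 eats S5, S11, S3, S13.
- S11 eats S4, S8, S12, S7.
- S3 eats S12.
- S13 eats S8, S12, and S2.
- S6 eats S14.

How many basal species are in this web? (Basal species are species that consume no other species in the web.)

Basal species (no prey listed): S7, S2.
Count: 2.

2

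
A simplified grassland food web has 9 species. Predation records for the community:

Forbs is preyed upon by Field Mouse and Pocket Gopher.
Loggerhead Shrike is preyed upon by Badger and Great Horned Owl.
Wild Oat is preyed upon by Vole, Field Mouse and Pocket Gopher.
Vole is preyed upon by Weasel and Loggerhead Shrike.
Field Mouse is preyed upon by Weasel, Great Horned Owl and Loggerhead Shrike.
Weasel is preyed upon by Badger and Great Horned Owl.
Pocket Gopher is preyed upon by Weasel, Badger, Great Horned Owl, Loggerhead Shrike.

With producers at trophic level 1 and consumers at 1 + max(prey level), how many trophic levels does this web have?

Producers (level 1): Wild Oat, Forbs.
Wild Oat → Pocket Gopher → Weasel → Badger gives Badger level 4.
No species has a prey at level 4, so no species reaches level 5.

4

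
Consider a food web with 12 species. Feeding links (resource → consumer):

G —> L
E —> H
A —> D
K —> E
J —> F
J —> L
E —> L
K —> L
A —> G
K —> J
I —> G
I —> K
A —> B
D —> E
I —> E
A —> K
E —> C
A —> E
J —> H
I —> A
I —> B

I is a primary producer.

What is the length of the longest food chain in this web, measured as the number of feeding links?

4 links

One longest chain: I → A → K → J → L.
It has 5 species and 4 links.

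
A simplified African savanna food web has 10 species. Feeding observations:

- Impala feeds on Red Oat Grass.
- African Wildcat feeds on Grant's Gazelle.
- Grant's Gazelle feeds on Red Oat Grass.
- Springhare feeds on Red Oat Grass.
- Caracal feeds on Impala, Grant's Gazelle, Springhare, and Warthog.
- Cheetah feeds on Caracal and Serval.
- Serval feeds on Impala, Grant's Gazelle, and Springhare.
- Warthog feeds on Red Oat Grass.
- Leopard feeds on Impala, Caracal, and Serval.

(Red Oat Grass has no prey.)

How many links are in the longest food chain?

3 links

One longest chain: Red Oat Grass → Impala → Caracal → Leopard.
It has 4 species and 3 links.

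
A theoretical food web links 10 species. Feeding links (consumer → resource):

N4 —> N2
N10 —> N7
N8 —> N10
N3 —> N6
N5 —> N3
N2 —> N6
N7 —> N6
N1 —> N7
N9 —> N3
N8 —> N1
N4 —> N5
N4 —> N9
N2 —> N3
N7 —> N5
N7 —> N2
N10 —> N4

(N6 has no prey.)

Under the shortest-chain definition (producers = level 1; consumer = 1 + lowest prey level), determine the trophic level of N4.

Trophic level 3

N6 is a producer → level 1.
N2 eats N6 → level 2.
N4 eats N2 → level 3.
No prey of N4 is below level 2, so 3 is the minimum.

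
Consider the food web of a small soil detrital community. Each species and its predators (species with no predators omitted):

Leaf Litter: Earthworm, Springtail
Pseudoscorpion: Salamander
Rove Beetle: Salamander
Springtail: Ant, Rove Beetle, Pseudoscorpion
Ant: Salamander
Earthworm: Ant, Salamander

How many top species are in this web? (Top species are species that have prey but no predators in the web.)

Top species (has prey, but nothing eats it): Salamander.
Count: 1.

1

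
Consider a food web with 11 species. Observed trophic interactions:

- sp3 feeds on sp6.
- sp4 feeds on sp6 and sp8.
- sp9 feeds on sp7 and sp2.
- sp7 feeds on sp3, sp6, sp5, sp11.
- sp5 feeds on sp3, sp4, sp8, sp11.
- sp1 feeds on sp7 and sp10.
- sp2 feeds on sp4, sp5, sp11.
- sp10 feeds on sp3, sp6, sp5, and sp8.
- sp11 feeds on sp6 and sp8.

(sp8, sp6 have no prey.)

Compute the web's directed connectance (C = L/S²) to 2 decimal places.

C = 0.20

The web has S = 11 species and L = 24 feeding links.
C = L / S² = 24 / 121 = 0.1983 ≈ 0.20.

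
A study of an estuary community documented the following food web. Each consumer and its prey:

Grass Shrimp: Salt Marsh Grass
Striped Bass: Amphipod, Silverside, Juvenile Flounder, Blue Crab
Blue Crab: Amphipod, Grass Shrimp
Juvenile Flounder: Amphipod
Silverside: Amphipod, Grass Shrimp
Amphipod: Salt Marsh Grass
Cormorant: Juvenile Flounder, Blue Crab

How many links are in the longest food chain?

One longest chain: Salt Marsh Grass → Amphipod → Juvenile Flounder → Cormorant.
It has 4 species and 3 links.

3 links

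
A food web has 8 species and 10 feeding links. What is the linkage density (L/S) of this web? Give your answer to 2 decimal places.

There are L = 10 links among S = 8 species.
L/S = 10/8 = 1.2500 ≈ 1.25.

L/S = 1.25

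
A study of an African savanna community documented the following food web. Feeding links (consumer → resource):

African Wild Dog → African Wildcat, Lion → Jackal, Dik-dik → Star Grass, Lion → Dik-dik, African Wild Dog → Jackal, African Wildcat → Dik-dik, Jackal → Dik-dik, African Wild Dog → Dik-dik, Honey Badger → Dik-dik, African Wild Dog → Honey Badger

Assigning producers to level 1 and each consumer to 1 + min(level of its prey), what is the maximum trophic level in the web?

Producers (level 1): Star Grass.
Following each consumer down to its lowest-level prey: Star Grass → Dik-dik → Lion (levels 1 through 3).
All prey of Lion (Dik-dik 2, Jackal 3) are at level 2 or above, so Lion is at level 1 + 2 = 3.
Every consumer has at least one prey at level 2 or below, so none exceeds level 3.

3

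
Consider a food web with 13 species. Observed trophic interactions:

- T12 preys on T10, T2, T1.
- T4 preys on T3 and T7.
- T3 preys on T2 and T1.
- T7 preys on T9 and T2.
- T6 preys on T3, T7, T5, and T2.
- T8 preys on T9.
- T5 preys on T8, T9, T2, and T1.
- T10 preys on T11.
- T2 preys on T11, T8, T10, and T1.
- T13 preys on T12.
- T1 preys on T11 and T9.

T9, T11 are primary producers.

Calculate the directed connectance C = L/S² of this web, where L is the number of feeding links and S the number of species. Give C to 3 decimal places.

C = 0.154

The web has S = 13 species and L = 26 feeding links.
C = L / S² = 26 / 169 = 0.1538 ≈ 0.154.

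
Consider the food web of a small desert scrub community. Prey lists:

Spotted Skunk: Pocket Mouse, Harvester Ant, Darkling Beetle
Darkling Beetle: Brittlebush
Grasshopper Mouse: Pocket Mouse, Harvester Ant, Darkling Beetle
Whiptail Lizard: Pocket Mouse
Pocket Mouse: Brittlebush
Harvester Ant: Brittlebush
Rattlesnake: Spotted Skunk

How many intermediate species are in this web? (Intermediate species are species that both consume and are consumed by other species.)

Intermediate species (has both prey and predators): Pocket Mouse, Harvester Ant, Darkling Beetle, Spotted Skunk.
Count: 4.

4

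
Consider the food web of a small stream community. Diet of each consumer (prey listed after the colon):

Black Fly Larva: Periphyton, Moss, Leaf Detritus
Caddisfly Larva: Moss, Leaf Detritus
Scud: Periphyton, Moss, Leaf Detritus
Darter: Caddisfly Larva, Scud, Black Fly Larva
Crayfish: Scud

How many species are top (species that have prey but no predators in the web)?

Top species (has prey, but nothing eats it): Darter, Crayfish.
Count: 2.

2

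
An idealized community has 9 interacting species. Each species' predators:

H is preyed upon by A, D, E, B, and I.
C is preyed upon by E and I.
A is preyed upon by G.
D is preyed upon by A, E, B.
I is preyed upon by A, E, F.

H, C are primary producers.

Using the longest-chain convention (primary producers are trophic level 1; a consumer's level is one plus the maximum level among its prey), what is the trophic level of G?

Trophic level 4

H is a producer → level 1.
D eats H → level 2.
A eats D (level 2); other prey at levels: H 1, I 2 → level 3.
G eats A → level 4.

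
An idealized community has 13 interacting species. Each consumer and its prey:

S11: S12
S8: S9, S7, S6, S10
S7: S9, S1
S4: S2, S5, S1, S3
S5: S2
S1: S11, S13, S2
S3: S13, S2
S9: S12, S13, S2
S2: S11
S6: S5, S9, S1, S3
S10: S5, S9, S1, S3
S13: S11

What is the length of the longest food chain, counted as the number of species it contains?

6 species

One longest chain: S12 → S11 → S13 → S9 → S7 → S8.
It has 6 species and 5 links.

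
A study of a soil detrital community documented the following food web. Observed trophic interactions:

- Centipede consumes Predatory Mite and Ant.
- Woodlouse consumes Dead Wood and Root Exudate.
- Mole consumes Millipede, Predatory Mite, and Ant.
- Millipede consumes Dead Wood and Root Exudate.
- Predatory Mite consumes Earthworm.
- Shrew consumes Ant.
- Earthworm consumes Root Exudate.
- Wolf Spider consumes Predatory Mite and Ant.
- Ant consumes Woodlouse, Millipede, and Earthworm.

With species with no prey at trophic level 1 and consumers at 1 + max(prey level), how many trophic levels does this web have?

4

Basal resources (level 1): Dead Wood, Root Exudate.
Dead Wood → Millipede → Ant → Shrew gives Shrew level 4.
No species has a prey at level 4, so no species reaches level 5.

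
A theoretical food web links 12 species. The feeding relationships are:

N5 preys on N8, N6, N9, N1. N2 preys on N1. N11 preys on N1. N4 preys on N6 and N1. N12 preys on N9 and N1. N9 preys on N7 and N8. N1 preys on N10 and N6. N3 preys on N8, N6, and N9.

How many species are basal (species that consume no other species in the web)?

Basal species (no prey listed): N8, N7, N6, N10.
Count: 4.

4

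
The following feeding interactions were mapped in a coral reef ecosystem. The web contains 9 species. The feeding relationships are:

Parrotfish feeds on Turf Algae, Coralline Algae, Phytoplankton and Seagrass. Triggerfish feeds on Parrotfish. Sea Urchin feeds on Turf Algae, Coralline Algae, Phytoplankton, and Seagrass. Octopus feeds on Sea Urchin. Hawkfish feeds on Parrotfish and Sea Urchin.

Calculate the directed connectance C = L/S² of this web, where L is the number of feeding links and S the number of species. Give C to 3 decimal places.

C = 0.148

The web has S = 9 species and L = 12 feeding links.
C = L / S² = 12 / 81 = 0.1481 ≈ 0.148.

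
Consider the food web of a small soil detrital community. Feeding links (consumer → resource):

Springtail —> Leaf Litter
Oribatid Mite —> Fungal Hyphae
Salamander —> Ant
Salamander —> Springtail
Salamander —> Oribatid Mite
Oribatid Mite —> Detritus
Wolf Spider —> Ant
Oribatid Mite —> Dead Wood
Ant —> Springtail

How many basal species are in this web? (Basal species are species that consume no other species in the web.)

Basal species (no prey listed): Detritus, Fungal Hyphae, Leaf Litter, Dead Wood.
Count: 4.

4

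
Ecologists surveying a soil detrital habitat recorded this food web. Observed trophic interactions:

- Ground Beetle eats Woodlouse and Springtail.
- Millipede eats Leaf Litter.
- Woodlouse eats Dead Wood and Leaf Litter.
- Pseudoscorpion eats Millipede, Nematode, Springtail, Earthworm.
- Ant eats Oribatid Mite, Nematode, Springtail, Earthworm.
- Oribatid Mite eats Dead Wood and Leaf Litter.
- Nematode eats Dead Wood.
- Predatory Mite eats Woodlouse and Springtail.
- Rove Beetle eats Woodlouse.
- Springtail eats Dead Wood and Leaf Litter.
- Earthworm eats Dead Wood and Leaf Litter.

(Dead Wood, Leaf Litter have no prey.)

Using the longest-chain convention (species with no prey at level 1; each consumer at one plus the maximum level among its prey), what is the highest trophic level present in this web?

Basal resources (level 1): Dead Wood, Leaf Litter.
Dead Wood → Oribatid Mite → Ant gives Ant level 3.
No species has a prey at level 3, so no species reaches level 4.

3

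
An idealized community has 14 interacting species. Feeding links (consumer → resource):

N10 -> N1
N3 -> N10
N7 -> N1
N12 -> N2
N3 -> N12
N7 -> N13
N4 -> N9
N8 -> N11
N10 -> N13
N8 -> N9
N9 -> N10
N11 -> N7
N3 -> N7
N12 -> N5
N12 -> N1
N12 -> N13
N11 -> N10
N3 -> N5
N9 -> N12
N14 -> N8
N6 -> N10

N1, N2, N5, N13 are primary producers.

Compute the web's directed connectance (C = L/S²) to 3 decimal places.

C = 0.107

The web has S = 14 species and L = 21 feeding links.
C = L / S² = 21 / 196 = 0.1071 ≈ 0.107.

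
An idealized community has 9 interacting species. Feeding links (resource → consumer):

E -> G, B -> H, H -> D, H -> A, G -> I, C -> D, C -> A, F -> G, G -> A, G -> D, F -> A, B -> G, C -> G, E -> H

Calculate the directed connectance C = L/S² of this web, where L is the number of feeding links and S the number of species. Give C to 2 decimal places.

C = 0.17

The web has S = 9 species and L = 14 feeding links.
C = L / S² = 14 / 81 = 0.1728 ≈ 0.17.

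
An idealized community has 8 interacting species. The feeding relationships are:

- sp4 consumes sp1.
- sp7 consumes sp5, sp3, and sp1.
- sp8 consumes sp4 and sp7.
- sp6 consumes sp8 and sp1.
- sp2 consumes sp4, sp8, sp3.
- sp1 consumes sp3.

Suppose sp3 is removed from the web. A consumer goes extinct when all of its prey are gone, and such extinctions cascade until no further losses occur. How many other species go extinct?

2

Remove sp3.
Round 1: sp1 (all prey gone) → extinct.
Round 2: sp4 (all prey gone) → extinct.
No further losses. Total secondary extinctions: 2.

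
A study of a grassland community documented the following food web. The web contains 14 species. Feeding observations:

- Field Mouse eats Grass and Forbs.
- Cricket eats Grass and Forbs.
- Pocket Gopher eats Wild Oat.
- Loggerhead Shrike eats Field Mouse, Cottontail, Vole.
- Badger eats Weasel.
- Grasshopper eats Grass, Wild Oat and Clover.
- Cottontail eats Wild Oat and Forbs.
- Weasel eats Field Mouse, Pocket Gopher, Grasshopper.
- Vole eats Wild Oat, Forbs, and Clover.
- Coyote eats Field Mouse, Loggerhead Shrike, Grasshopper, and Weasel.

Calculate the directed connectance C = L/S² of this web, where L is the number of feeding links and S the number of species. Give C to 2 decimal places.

C = 0.12

The web has S = 14 species and L = 24 feeding links.
C = L / S² = 24 / 196 = 0.1224 ≈ 0.12.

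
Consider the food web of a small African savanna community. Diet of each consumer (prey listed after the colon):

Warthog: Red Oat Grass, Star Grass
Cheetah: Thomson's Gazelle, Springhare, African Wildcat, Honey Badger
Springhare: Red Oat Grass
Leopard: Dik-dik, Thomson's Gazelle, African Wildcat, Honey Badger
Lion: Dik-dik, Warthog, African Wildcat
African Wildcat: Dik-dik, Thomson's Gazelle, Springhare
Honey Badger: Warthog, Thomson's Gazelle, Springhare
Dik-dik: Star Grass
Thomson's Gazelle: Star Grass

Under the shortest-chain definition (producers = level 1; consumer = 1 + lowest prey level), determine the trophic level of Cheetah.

Trophic level 3

Star Grass is a producer → level 1.
Thomson's Gazelle eats Star Grass → level 2.
Cheetah eats Thomson's Gazelle → level 3.
No prey of Cheetah is below level 2, so 3 is the minimum.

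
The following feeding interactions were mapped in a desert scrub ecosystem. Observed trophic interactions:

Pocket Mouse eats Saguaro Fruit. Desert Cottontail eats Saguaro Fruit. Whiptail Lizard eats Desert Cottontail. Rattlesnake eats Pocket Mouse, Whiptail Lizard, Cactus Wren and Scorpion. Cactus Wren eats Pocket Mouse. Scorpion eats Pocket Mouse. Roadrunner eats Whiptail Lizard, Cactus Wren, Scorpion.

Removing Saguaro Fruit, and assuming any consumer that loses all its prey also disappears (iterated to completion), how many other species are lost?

7

Remove Saguaro Fruit.
Round 1: Pocket Mouse (all prey gone), Desert Cottontail (all prey gone) → extinct.
Round 2: Whiptail Lizard (all prey gone), Cactus Wren (all prey gone), Scorpion (all prey gone) → extinct.
Round 3: Roadrunner (all prey gone), Rattlesnake (all prey gone) → extinct.
No further losses. Total secondary extinctions: 7.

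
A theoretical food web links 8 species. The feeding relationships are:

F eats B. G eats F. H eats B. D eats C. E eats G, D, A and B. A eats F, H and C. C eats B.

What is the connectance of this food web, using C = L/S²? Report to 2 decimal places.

C = 0.19

The web has S = 8 species and L = 12 feeding links.
C = L / S² = 12 / 64 = 0.1875 ≈ 0.19.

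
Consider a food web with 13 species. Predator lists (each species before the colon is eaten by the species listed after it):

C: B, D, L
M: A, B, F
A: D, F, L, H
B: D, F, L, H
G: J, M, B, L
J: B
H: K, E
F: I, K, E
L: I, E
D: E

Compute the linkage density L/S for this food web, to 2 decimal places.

L/S = 2.08

There are L = 27 links among S = 13 species.
L/S = 27/13 = 2.0769 ≈ 2.08.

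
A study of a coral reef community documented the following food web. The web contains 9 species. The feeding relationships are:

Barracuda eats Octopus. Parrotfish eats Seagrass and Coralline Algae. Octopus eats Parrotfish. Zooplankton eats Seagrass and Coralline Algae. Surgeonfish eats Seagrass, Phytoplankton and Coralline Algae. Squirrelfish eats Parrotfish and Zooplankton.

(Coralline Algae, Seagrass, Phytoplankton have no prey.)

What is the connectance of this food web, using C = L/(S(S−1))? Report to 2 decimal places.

The web has S = 9 species and L = 11 feeding links.
C = L / (S(S−1)) = 11 / 72 = 0.1528 ≈ 0.15.

C = 0.15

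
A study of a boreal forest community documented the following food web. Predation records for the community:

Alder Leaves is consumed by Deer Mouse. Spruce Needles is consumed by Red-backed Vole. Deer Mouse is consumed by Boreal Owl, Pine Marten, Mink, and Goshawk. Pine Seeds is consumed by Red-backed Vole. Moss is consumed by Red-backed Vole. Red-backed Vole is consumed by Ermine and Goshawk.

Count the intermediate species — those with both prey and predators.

Intermediate species (has both prey and predators): Red-backed Vole, Deer Mouse.
Count: 2.

2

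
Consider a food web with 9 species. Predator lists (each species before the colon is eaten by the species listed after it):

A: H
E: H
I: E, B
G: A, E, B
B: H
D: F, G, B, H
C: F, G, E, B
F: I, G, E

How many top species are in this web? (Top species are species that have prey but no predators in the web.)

1

Top species (has prey, but nothing eats it): H.
Count: 1.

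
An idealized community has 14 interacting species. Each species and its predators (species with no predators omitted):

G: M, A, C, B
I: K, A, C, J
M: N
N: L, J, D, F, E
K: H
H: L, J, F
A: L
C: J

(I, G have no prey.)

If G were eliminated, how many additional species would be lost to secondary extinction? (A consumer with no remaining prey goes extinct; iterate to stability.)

5

Remove G.
Round 1: M (all prey gone), B (all prey gone) → extinct.
Round 2: N (all prey gone) → extinct.
Round 3: D (all prey gone), E (all prey gone) → extinct.
No further losses. Total secondary extinctions: 5.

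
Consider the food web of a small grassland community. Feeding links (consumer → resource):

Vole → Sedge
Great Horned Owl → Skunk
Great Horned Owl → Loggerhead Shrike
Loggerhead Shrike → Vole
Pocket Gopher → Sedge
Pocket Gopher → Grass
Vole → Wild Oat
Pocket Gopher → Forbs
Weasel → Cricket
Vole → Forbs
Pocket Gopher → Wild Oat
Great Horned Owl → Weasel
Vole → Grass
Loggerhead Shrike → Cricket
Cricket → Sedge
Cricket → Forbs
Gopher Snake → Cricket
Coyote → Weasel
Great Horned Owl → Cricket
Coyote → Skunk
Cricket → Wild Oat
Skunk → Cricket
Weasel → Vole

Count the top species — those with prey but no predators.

Top species (has prey, but nothing eats it): Pocket Gopher, Gopher Snake, Coyote, Great Horned Owl.
Count: 4.

4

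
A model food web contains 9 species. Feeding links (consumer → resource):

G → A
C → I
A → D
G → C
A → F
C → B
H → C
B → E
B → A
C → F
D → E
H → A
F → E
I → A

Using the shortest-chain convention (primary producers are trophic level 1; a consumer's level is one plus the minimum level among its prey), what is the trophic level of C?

E is a producer → level 1.
F eats E → level 2.
C eats F → level 3.
No prey of C is below level 2, so 3 is the minimum.

Trophic level 3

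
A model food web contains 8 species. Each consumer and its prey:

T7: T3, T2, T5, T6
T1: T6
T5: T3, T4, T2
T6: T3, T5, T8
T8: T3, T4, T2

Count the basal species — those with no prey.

Basal species (no prey listed): T3, T4, T2.
Count: 3.

3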